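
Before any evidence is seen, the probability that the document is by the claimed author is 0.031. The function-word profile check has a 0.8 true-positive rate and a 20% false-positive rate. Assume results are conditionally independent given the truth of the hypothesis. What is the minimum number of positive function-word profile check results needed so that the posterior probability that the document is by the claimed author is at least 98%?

6

Prior odds = 0.031/0.969 = 31/969.
Likelihood ratio of a positive result = 0.8/0.2 = 4.
Target posterior odds = 0.98/0.02 = 49.
Require 4ⁿ ≥ 49 ÷ (31/969) = 47481/31.
4⁵ = 1024 falls short of 47481/31 but 4⁶ = 4096 reaches it, so n = 6.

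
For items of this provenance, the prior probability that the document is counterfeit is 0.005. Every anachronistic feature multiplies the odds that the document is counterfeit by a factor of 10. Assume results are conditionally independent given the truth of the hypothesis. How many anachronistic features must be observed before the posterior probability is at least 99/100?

5

Prior odds = 0.005/0.995 = 1/199.
Likelihood ratio per anachronistic feature = 10.
Target odds: 0.99 ÷ 0.01 = 99.
Require 10ⁿ ≥ 99 ÷ (1/199) = 19701.
10⁴ = 10000 falls short of 19701 but 10⁵ = 100000 reaches it, so n = 5.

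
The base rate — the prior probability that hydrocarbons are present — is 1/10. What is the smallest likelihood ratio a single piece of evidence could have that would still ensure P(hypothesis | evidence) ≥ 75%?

27

Prior odds = 0.1/0.9 = 1/9.
Target odds = 0.75/0.25 = 3.
Required Bayes factor = 3 ÷ (1/9) = 27.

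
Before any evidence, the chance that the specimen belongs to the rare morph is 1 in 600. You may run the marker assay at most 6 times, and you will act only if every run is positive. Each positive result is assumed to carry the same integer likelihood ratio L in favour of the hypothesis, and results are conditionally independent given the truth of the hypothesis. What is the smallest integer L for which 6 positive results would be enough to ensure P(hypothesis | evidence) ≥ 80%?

Prior odds = (1/600)/(599/600) = 1/599.
Target odds = 0.8/0.2 = 4.
Need L⁶ ≥ 4 ÷ (1/599) = 2396.
3⁶ = 729 < 2396 ≤ 4096 = 4⁶, so L = 4.

4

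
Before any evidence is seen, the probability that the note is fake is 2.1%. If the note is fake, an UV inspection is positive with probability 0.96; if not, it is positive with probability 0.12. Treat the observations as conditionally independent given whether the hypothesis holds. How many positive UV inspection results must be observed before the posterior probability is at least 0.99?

5

Prior odds = 0.021/0.979 = 21/979.
Likelihood ratio of a positive = 0.96/0.12 = 8.
Target posterior odds = 0.99/0.01 = 99.
Need (21/979) × 8ⁿ ≥ 99, i.e. 8ⁿ ≥ 32307/7.
8⁴ = 4096 falls short of 32307/7 but 8⁵ = 32768 reaches it, so n = 5.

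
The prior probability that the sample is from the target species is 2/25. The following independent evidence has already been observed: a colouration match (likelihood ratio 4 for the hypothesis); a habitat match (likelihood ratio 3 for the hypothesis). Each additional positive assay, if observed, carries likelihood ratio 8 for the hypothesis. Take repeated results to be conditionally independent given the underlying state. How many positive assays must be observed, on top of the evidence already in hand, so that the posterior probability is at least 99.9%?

4

Prior odds = 0.08/0.92 = 2/23.
Combined Bayes factor of the evidence already in hand = 4 × 3 = 12.
Odds after that evidence = (2/23) × 12 = 24/23.
Target odds = 0.999/0.001 = 999.
Need 8ⁿ ≥ 999 ÷ (24/23) = 957.375.
8³ = 512 falls short of 957.375 but 8⁴ = 4096 reaches it, so n = 4.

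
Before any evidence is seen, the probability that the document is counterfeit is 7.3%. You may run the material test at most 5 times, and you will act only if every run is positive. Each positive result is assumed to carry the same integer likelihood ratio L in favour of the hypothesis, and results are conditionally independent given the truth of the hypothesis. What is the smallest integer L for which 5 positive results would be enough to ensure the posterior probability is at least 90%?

3

Prior odds = 0.073/0.927 = 73/927.
Target odds = 0.9/0.1 = 9.
Need L⁵ ≥ 9 ÷ (73/927) = 8343/73.
2⁵ = 32 < 8343/73 ≤ 243 = 3⁵, so L = 3.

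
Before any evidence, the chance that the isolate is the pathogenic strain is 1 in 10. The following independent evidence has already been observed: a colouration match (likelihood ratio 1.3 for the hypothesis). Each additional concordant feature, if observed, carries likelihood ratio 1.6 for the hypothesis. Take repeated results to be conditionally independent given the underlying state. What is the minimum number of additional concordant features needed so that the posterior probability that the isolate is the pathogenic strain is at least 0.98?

13

Prior odds = 0.1/0.9 = 1/9.
Bayes factor of the evidence already in hand = 1.3.
Odds after that evidence = (1/9) × 1.3 = 13/90.
Target odds = 0.98/0.02 = 49.
Need 1.6ⁿ ≥ 49 ÷ (13/90) = 4410/13.
1.6¹² ≈281.475 falls short of 4410/13 but 1.6¹³ ≈450.36 reaches it, so n = 13.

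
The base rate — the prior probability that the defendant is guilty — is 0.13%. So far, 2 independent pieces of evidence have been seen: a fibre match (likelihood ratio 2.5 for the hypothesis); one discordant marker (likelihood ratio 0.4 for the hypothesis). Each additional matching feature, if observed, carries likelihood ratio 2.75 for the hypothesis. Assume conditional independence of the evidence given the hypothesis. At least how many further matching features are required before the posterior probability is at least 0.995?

12

Prior odds = 0.0013/0.9987 = 13/9987.
Combined Bayes factor of the evidence already in hand = 2.5 × 0.4 = 1.
Odds after that evidence = (13/9987) × 1 = 13/9987.
Target odds = 0.995/0.005 = 199.
Need 2.75ⁿ ≥ 199 ÷ (13/9987) = 1987413/13.
2.75¹¹ ≈68023.6 falls short of 1987413/13 but 2.75¹² ≈187065 reaches it, so n = 12.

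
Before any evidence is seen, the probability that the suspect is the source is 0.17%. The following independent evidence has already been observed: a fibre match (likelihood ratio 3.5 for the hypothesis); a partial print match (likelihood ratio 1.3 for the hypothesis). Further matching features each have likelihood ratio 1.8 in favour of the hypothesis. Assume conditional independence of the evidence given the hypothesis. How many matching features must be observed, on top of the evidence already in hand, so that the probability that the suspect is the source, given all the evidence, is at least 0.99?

17

Prior odds = 0.0017/0.9983 = 17/9983.
Combined Bayes factor of the evidence already in hand = 3.5 × 1.3 = 4.55.
Odds after that evidence = (17/9983) × 4.55 = 1547/199660.
Target odds = 0.99/0.01 = 99.
Need 1.8ⁿ ≥ 99 ÷ (1547/199660) = 19766340/1547.
1.8¹⁶ ≈12144 falls short of 19766340/1547 but 1.8¹⁷ ≈21859.1 reaches it, so n = 17.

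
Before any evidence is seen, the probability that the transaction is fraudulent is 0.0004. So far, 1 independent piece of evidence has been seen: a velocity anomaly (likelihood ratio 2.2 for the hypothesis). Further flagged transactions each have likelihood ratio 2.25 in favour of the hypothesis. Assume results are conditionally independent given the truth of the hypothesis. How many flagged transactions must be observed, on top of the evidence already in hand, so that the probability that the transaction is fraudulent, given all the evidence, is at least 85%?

Prior odds = 0.0004/0.9996 = 1/2499.
Bayes factor of the evidence already in hand = 2.2.
Odds after that evidence = (1/2499) × 2.2 = 11/12495.
Target odds = 0.85/0.15 = 17/3.
Need 2.25ⁿ ≥ 17/3 ÷ (11/12495) = 70805/11.
2.25¹⁰ ≈3325.26 falls short of 70805/11 but 2.25¹¹ ≈7481.83 reaches it, so n = 11.

11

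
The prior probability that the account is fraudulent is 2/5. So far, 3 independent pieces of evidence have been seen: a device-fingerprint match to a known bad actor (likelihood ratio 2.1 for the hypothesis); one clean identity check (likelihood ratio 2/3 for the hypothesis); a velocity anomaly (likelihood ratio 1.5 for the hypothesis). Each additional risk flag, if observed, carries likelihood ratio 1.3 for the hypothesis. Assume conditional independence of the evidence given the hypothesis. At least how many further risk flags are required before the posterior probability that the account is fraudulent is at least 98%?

Prior odds = 0.4/0.6 = 2/3.
Combined Bayes factor of the evidence already in hand = 2.1 × (2/3) × 1.5 = 2.1.
Odds after that evidence = (2/3) × 2.1 = 1.4.
Target odds = 0.98/0.02 = 49.
Need 1.3ⁿ ≥ 49 ÷ 1.4 = 35.
1.3¹³ ≈30.2875 falls short of 35 but 1.3¹⁴ ≈39.3738 reaches it, so n = 14.

14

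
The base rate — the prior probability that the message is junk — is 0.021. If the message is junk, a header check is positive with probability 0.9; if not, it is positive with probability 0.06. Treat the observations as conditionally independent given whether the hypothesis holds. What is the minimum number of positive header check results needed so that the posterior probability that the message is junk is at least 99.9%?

4

Prior odds = 0.021/0.979 = 21/979.
Likelihood ratio of a positive = 0.9/0.06 = 15.
Target odds: 0.999 ÷ 0.001 = 999.
Need (21/979) × 15ⁿ ≥ 999, i.e. 15ⁿ ≥ 326007/7.
15³ = 3375 falls short of 326007/7 but 15⁴ = 50625 reaches it, so n = 4.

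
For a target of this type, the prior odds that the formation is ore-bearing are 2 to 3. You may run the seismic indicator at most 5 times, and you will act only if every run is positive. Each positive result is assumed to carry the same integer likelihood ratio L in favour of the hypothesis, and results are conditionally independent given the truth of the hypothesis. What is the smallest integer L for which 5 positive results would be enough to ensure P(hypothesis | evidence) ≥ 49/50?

3

Prior odds = 2/3.
Target odds = 0.98/0.02 = 49.
Need L⁵ ≥ 49 ÷ (2/3) = 73.5.
2⁵ = 32 < 73.5 ≤ 243 = 3⁵, so L = 3.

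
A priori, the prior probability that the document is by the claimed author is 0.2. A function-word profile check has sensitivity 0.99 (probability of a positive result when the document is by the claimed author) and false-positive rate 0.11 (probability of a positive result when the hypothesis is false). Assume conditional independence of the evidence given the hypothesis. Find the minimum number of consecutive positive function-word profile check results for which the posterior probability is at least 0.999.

Prior odds = 0.2/0.8 = 0.25.
Likelihood ratio of a positive result = 0.99/0.11 = 9.
Target posterior odds = 0.999/0.001 = 999.
Require 9ⁿ ≥ 999 ÷ 0.25 = 3996.
9³ = 729 falls short of 3996 but 9⁴ = 6561 reaches it, so n = 4.

4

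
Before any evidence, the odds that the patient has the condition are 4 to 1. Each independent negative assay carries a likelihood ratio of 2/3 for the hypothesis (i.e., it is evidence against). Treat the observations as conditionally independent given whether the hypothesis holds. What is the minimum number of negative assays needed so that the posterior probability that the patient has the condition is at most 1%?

15

Prior odds = 4.
Likelihood ratio per negative assay = 2/3.
Target posterior odds = 0.01/0.99 = 1/99.
Need 4 × (2/3)ⁿ ≤ 1/99, i.e. (2/3)ⁿ ≤ 1/396.
(2/3)¹⁴ = 16384/4782969 is still above 1/396 but (2/3)¹⁵ = 32768/14348907 is at or below it, so n = 15.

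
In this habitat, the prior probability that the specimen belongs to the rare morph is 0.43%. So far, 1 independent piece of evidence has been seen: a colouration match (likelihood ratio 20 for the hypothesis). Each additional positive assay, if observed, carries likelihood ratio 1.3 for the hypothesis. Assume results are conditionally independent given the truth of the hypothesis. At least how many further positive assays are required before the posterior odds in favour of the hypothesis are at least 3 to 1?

14

Prior odds = 0.0043/0.9957 = 43/9957.
Bayes factor of the evidence already in hand = 20.
Odds after that evidence = (43/9957) × 20 = 860/9957.
Target odds = 3.
Need 1.3ⁿ ≥ 3 ÷ (860/9957) = 29871/860.
1.3¹³ ≈30.2875 falls short of 29871/860 but 1.3¹⁴ ≈39.3738 reaches it, so n = 14.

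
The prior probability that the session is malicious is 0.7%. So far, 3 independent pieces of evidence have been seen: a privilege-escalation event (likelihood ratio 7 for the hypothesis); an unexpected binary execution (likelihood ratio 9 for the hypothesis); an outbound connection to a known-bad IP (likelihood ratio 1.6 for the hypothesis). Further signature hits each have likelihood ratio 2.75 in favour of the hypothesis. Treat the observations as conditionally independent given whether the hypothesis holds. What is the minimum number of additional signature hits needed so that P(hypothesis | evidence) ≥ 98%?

5

Prior odds = 0.007/0.993 = 7/993.
Combined Bayes factor of the evidence already in hand = 7 × 9 × 1.6 = 100.8.
Odds after that evidence = (7/993) × 100.8 = 1176/1655.
Target odds = 0.98/0.02 = 49.
Need 2.75ⁿ ≥ 49 ÷ (1176/1655) = 1655/24.
2.75⁴ = 57.19140625 falls short of 1655/24 but 2.75⁵ = 161051/1024 reaches it, so n = 5.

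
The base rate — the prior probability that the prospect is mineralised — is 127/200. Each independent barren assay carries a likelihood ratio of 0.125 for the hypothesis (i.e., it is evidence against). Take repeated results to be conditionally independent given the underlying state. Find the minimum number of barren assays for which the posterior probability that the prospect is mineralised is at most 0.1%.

4

Prior odds: 0.635 ÷ 0.365 = 127/73.
Likelihood ratio per barren assay = 0.125.
Target posterior odds = 0.001/0.999 = 1/999.
Need (127/73) × 0.125ⁿ ≤ 1/999, i.e. 0.125ⁿ ≤ 73/126873.
0.125³ = 0.001953125 is still above 73/126873 but 0.125⁴ = 1/4096 is at or below it, so n = 4.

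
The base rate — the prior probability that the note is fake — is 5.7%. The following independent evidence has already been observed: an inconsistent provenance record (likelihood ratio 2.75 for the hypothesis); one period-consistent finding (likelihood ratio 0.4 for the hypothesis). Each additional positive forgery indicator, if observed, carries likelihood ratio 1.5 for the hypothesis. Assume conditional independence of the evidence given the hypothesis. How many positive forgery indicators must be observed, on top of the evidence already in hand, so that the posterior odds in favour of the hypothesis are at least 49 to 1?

17

Prior odds = 0.057/0.943 = 57/943.
Combined Bayes factor of the evidence already in hand = 2.75 × 0.4 = 1.1.
Odds after that evidence = (57/943) × 1.1 = 627/9430.
Target odds = 49.
Need 1.5ⁿ ≥ 49 ÷ (627/9430) = 462070/627.
1.5¹⁶ = 43046721/65536 falls short of 462070/627 but 1.5¹⁷ = 129140163/131072 reaches it, so n = 17.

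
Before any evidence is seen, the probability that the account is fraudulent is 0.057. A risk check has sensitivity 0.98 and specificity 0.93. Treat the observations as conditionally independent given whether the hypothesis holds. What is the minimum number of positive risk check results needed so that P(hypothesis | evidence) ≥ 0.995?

4

Prior odds: 0.057 ÷ 0.943 = 57/943.
False-positive rate = 1 − 0.93 = 0.07; likelihood ratio of a positive = 0.98/0.07 = 14.
Target posterior odds = 0.995/0.005 = 199.
Require 14ⁿ ≥ 199 ÷ (57/943) = 187657/57.
14³ = 2744 falls short of 187657/57 but 14⁴ = 38416 reaches it, so n = 4.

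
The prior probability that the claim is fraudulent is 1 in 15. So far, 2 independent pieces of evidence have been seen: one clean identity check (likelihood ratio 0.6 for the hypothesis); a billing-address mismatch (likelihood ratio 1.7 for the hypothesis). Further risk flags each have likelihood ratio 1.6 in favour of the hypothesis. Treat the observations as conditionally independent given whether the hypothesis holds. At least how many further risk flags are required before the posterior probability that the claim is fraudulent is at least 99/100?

16

Prior odds = (1/15)/(14/15) = 1/14.
Combined Bayes factor of the evidence already in hand = 0.6 × 1.7 = 1.02.
Odds after that evidence = (1/14) × 1.02 = 51/700.
Target odds = 0.99/0.01 = 99.
Need 1.6ⁿ ≥ 99 ÷ (51/700) = 23100/17.
1.6¹⁵ ≈1152.92 falls short of 23100/17 but 1.6¹⁶ ≈1844.67 reaches it, so n = 16.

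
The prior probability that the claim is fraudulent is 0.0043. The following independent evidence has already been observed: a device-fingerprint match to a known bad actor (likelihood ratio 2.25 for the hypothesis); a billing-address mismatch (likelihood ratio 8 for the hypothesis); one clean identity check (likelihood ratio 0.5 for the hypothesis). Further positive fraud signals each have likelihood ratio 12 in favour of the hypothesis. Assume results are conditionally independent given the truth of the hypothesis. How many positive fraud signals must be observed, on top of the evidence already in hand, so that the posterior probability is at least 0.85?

3

Prior odds = 0.0043/0.9957 = 43/9957.
Combined Bayes factor of the evidence already in hand = 2.25 × 8 × 0.5 = 9.
Odds after that evidence = (43/9957) × 9 = 129/3319.
Target odds = 0.85/0.15 = 17/3.
Need 12ⁿ ≥ 17/3 ÷ (129/3319) = 56423/387.
12² = 144 falls short of 56423/387 but 12³ = 1728 reaches it, so n = 3.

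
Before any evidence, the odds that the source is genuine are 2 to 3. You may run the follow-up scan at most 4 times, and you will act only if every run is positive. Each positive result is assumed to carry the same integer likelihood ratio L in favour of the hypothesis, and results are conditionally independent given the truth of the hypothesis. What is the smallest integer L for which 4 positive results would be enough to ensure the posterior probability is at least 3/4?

Prior odds = 2/3.
Target odds = 0.75/0.25 = 3.
Need L⁴ ≥ 3 ÷ (2/3) = 4.5.
1⁴ = 1 < 4.5 ≤ 16 = 2⁴, so L = 2.

2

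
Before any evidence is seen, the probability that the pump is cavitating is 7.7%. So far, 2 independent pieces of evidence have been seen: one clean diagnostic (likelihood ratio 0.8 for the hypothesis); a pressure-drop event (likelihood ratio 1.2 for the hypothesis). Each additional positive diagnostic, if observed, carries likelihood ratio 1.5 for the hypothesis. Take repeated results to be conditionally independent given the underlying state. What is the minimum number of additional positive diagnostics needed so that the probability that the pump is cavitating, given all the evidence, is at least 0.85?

Prior odds = 0.077/0.923 = 77/923.
Combined Bayes factor of the evidence already in hand = 0.8 × 1.2 = 0.96.
Odds after that evidence = (77/923) × 0.96 = 1848/23075.
Target odds = 0.85/0.15 = 17/3.
Need 1.5ⁿ ≥ 17/3 ÷ (1848/23075) = 392275/5544.
1.5¹⁰ = 59049/1024 falls short of 392275/5544 but 1.5¹¹ = 177147/2048 reaches it, so n = 11.

11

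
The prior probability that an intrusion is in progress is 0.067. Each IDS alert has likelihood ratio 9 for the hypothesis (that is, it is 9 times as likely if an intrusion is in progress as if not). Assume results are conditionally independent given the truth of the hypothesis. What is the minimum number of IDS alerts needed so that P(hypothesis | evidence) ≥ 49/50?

Prior odds: 0.067 ÷ 0.933 = 67/933.
Likelihood ratio per IDS alert = 9.
Target odds: 0.98 ÷ 0.02 = 49.
Need (67/933) × 9ⁿ ≥ 49, i.e. 9ⁿ ≥ 45717/67.
9² = 81 falls short of 45717/67 but 9³ = 729 reaches it, so n = 3.

3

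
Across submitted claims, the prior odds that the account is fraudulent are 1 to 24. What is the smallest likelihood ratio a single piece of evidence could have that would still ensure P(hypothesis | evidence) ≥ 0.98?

Prior odds = 1/24.
Target odds = 0.98/0.02 = 49.
Required Bayes factor = 49 ÷ (1/24) = 1176.

1176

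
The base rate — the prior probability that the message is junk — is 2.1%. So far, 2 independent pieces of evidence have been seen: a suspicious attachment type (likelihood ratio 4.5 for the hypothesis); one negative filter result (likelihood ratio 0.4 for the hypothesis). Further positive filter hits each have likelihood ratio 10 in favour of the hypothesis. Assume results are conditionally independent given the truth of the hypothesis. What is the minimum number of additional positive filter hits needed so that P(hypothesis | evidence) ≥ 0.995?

4

Prior odds = 0.021/0.979 = 21/979.
Combined Bayes factor of the evidence already in hand = 4.5 × 0.4 = 1.8.
Odds after that evidence = (21/979) × 1.8 = 189/4895.
Target odds = 0.995/0.005 = 199.
Need 10ⁿ ≥ 199 ÷ (189/4895) = 974105/189.
10³ = 1000 falls short of 974105/189 but 10⁴ = 10000 reaches it, so n = 4.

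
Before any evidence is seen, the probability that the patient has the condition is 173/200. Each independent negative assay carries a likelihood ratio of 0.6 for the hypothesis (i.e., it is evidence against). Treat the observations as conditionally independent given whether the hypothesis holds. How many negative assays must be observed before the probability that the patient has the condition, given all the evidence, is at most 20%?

Prior odds = 0.865/0.135 = 173/27.
Likelihood ratio per negative assay = 0.6.
Target odds: 0.2 ÷ 0.8 = 0.25.
Need (173/27) × 0.6ⁿ ≤ 0.25, i.e. 0.6ⁿ ≤ 27/692.
0.6⁶ = 729/15625 is still above 27/692 but 0.6⁷ = 2187/78125 is at or below it, so n = 7.

7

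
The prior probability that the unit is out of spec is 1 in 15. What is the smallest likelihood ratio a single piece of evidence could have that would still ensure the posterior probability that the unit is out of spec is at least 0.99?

Prior odds = (1/15)/(14/15) = 1/14.
Target odds = 0.99/0.01 = 99.
Required Bayes factor = 99 ÷ (1/14) = 1386.

1386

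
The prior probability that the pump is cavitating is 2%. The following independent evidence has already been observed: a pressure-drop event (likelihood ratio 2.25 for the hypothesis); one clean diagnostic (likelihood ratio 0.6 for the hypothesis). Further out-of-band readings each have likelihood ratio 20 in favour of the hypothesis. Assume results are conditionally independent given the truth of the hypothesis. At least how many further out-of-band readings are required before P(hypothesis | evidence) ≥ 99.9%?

Prior odds = 0.02/0.98 = 1/49.
Combined Bayes factor of the evidence already in hand = 2.25 × 0.6 = 1.35.
Odds after that evidence = (1/49) × 1.35 = 27/980.
Target odds = 0.999/0.001 = 999.
Need 20ⁿ ≥ 999 ÷ (27/980) = 36260.
20³ = 8000 falls short of 36260 but 20⁴ = 160000 reaches it, so n = 4.

4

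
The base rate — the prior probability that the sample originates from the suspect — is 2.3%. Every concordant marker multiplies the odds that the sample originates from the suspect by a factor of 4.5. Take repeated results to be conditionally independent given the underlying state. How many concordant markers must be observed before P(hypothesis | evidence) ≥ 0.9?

Prior odds: 0.023 ÷ 0.977 = 23/977.
Likelihood ratio per concordant marker = 4.5.
Target odds: 0.9 ÷ 0.1 = 9.
Need (23/977) × 4.5ⁿ ≥ 9, i.e. 4.5ⁿ ≥ 8793/23.
4.5³ = 91.125 falls short of 8793/23 but 4.5⁴ = 410.0625 reaches it, so n = 4.

4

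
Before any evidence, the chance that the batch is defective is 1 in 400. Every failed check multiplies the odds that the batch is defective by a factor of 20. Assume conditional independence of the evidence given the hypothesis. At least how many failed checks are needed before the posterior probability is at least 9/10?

3

Prior odds = 0.0025/0.9975 = 1/399.
Likelihood ratio per failed check = 20.
Target posterior odds = 0.9/0.1 = 9.
Need (1/399) × 20ⁿ ≥ 9, i.e. 20ⁿ ≥ 3591.
20² = 400 falls short of 3591 but 20³ = 8000 reaches it, so n = 3.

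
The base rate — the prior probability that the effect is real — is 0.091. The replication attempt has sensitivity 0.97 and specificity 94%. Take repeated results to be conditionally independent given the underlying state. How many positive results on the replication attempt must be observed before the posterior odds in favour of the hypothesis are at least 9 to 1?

2

Prior odds: 0.091 ÷ 0.909 = 91/909.
False-positive rate = 1 − 0.94 = 0.06; likelihood ratio of a positive = 0.97/0.06 = 97/6.
Target odds = 9.
Need (91/909) × (97/6)ⁿ ≥ 9, i.e. (97/6)ⁿ ≥ 8181/91.
(97/6)¹ = 97/6 falls short of 8181/91 but (97/6)² = 9409/36 reaches it, so n = 2.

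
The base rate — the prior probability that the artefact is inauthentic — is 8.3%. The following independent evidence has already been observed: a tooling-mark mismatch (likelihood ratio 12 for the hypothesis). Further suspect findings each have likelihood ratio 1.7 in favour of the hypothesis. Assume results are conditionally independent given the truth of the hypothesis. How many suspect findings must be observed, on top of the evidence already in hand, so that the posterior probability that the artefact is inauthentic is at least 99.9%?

Prior odds = 0.083/0.917 = 83/917.
Bayes factor of the evidence already in hand = 12.
Odds after that evidence = (83/917) × 12 = 996/917.
Target odds = 0.999/0.001 = 999.
Need 1.7ⁿ ≥ 999 ÷ (996/917) = 305361/332.
1.7¹² ≈582.622 falls short of 305361/332 but 1.7¹³ ≈990.458 reaches it, so n = 13.

13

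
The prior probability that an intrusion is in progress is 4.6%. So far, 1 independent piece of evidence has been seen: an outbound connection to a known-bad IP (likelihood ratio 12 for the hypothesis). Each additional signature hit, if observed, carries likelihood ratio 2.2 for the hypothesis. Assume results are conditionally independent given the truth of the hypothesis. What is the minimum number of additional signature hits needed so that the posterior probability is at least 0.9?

4

Prior odds = 0.046/0.954 = 23/477.
Bayes factor of the evidence already in hand = 12.
Odds after that evidence = (23/477) × 12 = 92/159.
Target odds = 0.9/0.1 = 9.
Need 2.2ⁿ ≥ 9 ÷ (92/159) = 1431/92.
2.2³ = 10.648 falls short of 1431/92 but 2.2⁴ = 23.4256 reaches it, so n = 4.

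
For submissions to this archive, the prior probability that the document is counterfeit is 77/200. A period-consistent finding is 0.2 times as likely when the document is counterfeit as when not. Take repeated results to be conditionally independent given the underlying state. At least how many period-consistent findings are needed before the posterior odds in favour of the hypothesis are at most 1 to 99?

3

Prior odds = 0.385/0.615 = 77/123.
Likelihood ratio per period-consistent finding = 0.2.
Target odds = 1/99.
Need (77/123) × 0.2ⁿ ≤ 1/99, i.e. 0.2ⁿ ≤ 41/2541.
0.2² = 0.04 is still above 41/2541 but 0.2³ = 0.008 is at or below it, so n = 3.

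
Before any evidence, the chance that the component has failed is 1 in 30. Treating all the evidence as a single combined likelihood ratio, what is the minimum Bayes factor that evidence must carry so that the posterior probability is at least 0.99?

2871

Prior odds = (1/30)/(29/30) = 1/29.
Target odds = 0.99/0.01 = 99.
Required Bayes factor = 99 ÷ (1/29) = 2871.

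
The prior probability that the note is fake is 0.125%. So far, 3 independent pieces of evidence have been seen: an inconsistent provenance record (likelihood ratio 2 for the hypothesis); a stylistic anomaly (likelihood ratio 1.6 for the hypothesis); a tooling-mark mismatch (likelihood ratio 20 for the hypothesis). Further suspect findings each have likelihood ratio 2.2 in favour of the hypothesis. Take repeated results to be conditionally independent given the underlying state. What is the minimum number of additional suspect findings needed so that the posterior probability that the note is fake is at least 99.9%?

Prior odds = 0.00125/0.99875 = 1/799.
Combined Bayes factor of the evidence already in hand = 2 × 1.6 × 20 = 64.
Odds after that evidence = (1/799) × 64 = 64/799.
Target odds = 0.999/0.001 = 999.
Need 2.2ⁿ ≥ 999 ÷ (64/799) = 798201/64.
2.2¹¹ ≈5843.18 falls short of 798201/64 but 2.2¹² ≈12855 reaches it, so n = 12.

12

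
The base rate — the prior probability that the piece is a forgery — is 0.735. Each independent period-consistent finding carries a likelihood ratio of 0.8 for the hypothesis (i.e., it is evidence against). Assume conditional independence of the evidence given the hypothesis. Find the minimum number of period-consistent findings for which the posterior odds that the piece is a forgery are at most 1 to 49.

Prior odds = 0.735/0.265 = 147/53.
Likelihood ratio per period-consistent finding = 0.8.
Target odds = 1/49.
Require 0.8ⁿ ≤ 1/49 ÷ (147/53) = 53/7203.
0.8²² ≈0.0073787 is still above 53/7203 but 0.8²³ ≈0.00590296 is at or below it, so n = 23.

23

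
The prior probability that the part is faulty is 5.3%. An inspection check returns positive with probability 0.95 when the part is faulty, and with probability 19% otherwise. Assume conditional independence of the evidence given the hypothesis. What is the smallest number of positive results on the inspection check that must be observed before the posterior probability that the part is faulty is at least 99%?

Prior odds: 0.053 ÷ 0.947 = 53/947.
Likelihood ratio of a positive result = 0.95/0.19 = 5.
Target odds: 0.99 ÷ 0.01 = 99.
Need (53/947) × 5ⁿ ≥ 99, i.e. 5ⁿ ≥ 93753/53.
5⁴ = 625 falls short of 93753/53 but 5⁵ = 3125 reaches it, so n = 5.

5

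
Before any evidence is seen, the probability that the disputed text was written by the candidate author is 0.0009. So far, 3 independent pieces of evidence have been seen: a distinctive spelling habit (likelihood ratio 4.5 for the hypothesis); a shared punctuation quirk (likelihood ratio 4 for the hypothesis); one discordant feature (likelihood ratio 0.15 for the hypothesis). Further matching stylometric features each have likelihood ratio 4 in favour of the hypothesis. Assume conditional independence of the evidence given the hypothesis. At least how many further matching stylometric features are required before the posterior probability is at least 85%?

Prior odds = 0.0009/0.9991 = 9/9991.
Combined Bayes factor of the evidence already in hand = 4.5 × 4 × 0.15 = 2.7.
Odds after that evidence = (9/9991) × 2.7 = 243/99910.
Target odds = 0.85/0.15 = 17/3.
Need 4ⁿ ≥ 17/3 ÷ (243/99910) = 1698470/729.
4⁵ = 1024 falls short of 1698470/729 but 4⁶ = 4096 reaches it, so n = 6.

6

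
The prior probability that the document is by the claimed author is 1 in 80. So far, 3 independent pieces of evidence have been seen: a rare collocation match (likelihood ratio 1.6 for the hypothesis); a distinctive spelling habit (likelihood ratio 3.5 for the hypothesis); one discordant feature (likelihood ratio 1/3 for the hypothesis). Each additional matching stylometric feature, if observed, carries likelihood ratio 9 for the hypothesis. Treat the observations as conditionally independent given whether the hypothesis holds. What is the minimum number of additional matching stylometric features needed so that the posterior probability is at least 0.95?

4

Prior odds = 0.0125/0.9875 = 1/79.
Combined Bayes factor of the evidence already in hand = 1.6 × 3.5 × (1/3) = 28/15.
Odds after that evidence = (1/79) × 28/15 = 28/1185.
Target odds = 0.95/0.05 = 19.
Need 9ⁿ ≥ 19 ÷ (28/1185) = 22515/28.
9³ = 729 falls short of 22515/28 but 9⁴ = 6561 reaches it, so n = 4.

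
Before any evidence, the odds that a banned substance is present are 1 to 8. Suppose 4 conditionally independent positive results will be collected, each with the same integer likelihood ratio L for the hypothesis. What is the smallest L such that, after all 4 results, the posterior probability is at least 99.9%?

10

Prior odds = 0.125.
Target odds = 0.999/0.001 = 999.
Need L⁴ ≥ 999 ÷ 0.125 = 7992.
9⁴ = 6561 < 7992 ≤ 10000 = 10⁴, so L = 10.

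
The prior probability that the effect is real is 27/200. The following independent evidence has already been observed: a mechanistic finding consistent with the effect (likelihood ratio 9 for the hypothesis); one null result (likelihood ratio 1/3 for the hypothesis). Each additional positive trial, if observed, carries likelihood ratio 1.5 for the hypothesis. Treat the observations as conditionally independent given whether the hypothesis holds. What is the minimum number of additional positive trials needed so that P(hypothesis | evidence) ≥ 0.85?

Prior odds = 0.135/0.865 = 27/173.
Combined Bayes factor of the evidence already in hand = 9 × (1/3) = 3.
Odds after that evidence = (27/173) × 3 = 81/173.
Target odds = 0.85/0.15 = 17/3.
Need 1.5ⁿ ≥ 17/3 ÷ (81/173) = 2941/243.
1.5⁶ = 11.390625 falls short of 2941/243 but 1.5⁷ = 17.0859375 reaches it, so n = 7.

7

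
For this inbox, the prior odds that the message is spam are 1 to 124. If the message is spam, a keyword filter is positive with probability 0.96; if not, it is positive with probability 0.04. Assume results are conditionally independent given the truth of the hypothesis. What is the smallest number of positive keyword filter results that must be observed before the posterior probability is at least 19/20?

3

Prior odds = 1/124.
Likelihood ratio of a positive = 0.96/0.04 = 24.
Target posterior odds = 0.95/0.05 = 19.
Require 24ⁿ ≥ 19 ÷ (1/124) = 2356.
24² = 576 falls short of 2356 but 24³ = 13824 reaches it, so n = 3.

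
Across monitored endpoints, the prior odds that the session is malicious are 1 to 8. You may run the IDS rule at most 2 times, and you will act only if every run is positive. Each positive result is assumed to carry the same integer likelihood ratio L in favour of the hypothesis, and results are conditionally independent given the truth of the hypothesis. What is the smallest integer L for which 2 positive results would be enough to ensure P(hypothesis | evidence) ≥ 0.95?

13

Prior odds = 0.125.
Target odds = 0.95/0.05 = 19.
Need L² ≥ 19 ÷ 0.125 = 152.
12² = 144 < 152 ≤ 169 = 13², so L = 13.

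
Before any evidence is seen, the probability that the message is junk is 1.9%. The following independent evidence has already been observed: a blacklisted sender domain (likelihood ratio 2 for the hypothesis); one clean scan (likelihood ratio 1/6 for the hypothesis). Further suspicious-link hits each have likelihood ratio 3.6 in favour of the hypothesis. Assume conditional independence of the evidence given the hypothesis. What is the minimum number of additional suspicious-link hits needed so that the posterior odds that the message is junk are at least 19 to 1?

7

Prior odds = 0.019/0.981 = 19/981.
Combined Bayes factor of the evidence already in hand = 2 × (1/6) = 1/3.
Odds after that evidence = (19/981) × 1/3 = 19/2943.
Target odds = 19.
Need 3.6ⁿ ≥ 19 ÷ (19/2943) = 2943.
3.6⁶ = 34012224/15625 falls short of 2943 but 3.6⁷ = 612220032/78125 reaches it, so n = 7.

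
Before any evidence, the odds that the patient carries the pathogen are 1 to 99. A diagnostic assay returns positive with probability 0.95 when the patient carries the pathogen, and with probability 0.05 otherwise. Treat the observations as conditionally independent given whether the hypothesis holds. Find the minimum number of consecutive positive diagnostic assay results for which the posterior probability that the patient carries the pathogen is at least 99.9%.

Prior odds = 1/99.
Likelihood ratio of a positive result = 0.95/0.05 = 19.
Target odds: 0.999 ÷ 0.001 = 999.
Require 19ⁿ ≥ 999 ÷ (1/99) = 98901.
19³ = 6859 falls short of 98901 but 19⁴ = 130321 reaches it, so n = 4.

4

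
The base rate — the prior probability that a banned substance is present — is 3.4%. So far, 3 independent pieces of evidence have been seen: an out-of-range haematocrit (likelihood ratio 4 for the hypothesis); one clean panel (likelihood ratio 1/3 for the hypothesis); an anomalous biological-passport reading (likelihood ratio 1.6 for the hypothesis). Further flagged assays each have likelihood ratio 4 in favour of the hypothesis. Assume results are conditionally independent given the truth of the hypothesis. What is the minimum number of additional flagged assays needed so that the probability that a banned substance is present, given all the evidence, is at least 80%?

Prior odds = 0.034/0.966 = 17/483.
Combined Bayes factor of the evidence already in hand = 4 × (1/3) × 1.6 = 32/15.
Odds after that evidence = (17/483) × 32/15 = 544/7245.
Target odds = 0.8/0.2 = 4.
Need 4ⁿ ≥ 4 ÷ (544/7245) = 7245/136.
4² = 16 falls short of 7245/136 but 4³ = 64 reaches it, so n = 3.

3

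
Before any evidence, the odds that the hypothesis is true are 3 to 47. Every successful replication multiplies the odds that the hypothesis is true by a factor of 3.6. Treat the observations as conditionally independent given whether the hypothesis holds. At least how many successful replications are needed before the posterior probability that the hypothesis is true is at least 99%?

6

Prior odds = 3/47.
Likelihood ratio per successful replication = 3.6.
Target posterior odds = 0.99/0.01 = 99.
Need (3/47) × 3.6ⁿ ≥ 99, i.e. 3.6ⁿ ≥ 1551.
3.6⁵ = 604.66176 falls short of 1551 but 3.6⁶ = 34012224/15625 reaches it, so n = 6.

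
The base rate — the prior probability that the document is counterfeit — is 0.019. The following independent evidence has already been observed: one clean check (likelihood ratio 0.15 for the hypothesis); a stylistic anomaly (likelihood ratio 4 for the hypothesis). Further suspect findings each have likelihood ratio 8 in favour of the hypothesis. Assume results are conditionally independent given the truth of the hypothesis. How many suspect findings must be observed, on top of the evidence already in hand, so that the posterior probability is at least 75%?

Prior odds = 0.019/0.981 = 19/981.
Combined Bayes factor of the evidence already in hand = 0.15 × 4 = 0.6.
Odds after that evidence = (19/981) × 0.6 = 19/1635.
Target odds = 0.75/0.25 = 3.
Need 8ⁿ ≥ 3 ÷ (19/1635) = 4905/19.
8² = 64 falls short of 4905/19 but 8³ = 512 reaches it, so n = 3.

3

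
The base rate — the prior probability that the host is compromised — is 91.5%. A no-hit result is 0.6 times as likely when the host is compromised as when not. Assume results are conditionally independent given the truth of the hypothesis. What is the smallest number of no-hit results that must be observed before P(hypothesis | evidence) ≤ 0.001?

Prior odds = 0.915/0.085 = 183/17.
Likelihood ratio per no-hit result = 0.6.
Target odds: 0.001 ÷ 0.999 = 1/999.
Require 0.6ⁿ ≤ 1/999 ÷ (183/17) = 17/182817.
0.6¹⁸ ≈0.00010156 is still above 17/182817 but 0.6¹⁹ ≈6.0936e-05 is at or below it, so n = 19.

19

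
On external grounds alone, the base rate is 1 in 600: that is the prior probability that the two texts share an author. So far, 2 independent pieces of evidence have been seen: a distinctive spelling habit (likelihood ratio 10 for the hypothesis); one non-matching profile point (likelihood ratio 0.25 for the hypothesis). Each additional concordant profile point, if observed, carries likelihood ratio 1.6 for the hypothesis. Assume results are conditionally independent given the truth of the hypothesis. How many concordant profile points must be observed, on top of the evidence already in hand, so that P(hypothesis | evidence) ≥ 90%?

Prior odds = (1/600)/(599/600) = 1/599.
Combined Bayes factor of the evidence already in hand = 10 × 0.25 = 2.5.
Odds after that evidence = (1/599) × 2.5 = 5/1198.
Target odds = 0.9/0.1 = 9.
Need 1.6ⁿ ≥ 9 ÷ (5/1198) = 2156.4.
1.6¹⁶ ≈1844.67 falls short of 2156.4 but 1.6¹⁷ ≈2951.48 reaches it, so n = 17.

17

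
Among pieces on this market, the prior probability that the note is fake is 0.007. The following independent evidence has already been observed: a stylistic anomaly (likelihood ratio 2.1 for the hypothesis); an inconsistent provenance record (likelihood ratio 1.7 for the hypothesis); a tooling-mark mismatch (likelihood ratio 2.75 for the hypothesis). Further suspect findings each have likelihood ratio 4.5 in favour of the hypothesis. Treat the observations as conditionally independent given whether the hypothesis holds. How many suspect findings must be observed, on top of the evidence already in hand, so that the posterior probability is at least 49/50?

Prior odds = 0.007/0.993 = 7/993.
Combined Bayes factor of the evidence already in hand = 2.1 × 1.7 × 2.75 = 9.8175.
Odds after that evidence = (7/993) × 9.8175 = 9163/132400.
Target odds = 0.98/0.02 = 49.
Need 4.5ⁿ ≥ 49 ÷ (9163/132400) = 132400/187.
4.5⁴ = 410.0625 falls short of 132400/187 but 4.5⁵ = 1845.28125 reaches it, so n = 5.

5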